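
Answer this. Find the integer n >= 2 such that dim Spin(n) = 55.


dim Spin(n) = dim so(n) = n(n-1)/2.
Solve n(n-1)/2 = 55, i.e. n^2 - n - 110 = 0.
Discriminant = 1 + 8*55 = 441
n = (1 + sqrt(441))/2 = (1 + 21)/2 = 11


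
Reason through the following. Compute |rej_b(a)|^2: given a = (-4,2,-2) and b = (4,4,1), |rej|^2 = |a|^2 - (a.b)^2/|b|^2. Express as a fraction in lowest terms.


|a|^2 = (-4)^2 + 2^2 + (-2)^2 = 24
|b|^2 = 4^2 + 4^2 + 1^2 = 33
a . b = (-4)*4 + 2*4 + (-2)*1 = -10
(a.b)^2 = (-10)^2 = 100
|rej|^2 = 24 - 100/33
= (792 - 100)/33
= 692/33
In lowest terms: 692/33


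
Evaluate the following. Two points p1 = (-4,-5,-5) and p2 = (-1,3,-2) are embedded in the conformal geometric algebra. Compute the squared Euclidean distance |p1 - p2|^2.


p1 - p2 = (-3, -8, -3)
|p1 - p2|^2 = (-3)^2 + (-8)^2 + (-3)^2
= 9 + 64 + 9
= 82


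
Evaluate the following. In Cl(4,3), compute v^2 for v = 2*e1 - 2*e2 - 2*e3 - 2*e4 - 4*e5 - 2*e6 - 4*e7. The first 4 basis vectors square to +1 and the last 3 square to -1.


v^2 = sum of c_i^2 * e_i^2
Positive signature terms (e_i^2 = +1): 2^2 + (-2)^2 + (-2)^2 + (-2)^2 = 16
Negative signature terms (e_j^2 = -1): (-4)^2 + (-2)^2 + (-4)^2 = 36
v^2 = 16 - 36 = -20


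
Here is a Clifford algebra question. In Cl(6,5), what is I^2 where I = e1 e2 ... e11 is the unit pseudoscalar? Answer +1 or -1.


The pseudoscalar I = e1...e_n (product of all n generators) of Cl(p,q) satisfies I^2 = (-1)^(q + n(n-1)/2).
p = 6, q = 5, n = p + q = 11
n(n-1)/2 = 11 * 10 / 2 = 55
Exponent = q + n(n-1)/2 = 5 + 55 = 60
I^2 = (-1)^60 = +1


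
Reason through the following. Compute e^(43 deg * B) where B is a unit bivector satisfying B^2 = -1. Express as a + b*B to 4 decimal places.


For a unit bivector B with B^2 = -1, the exponential series gives
e^(theta*B) = cos(theta) + sin(theta)*B (the GA analogue of Euler's formula).
theta = 43 degrees = 0.750492 rad
cos(43 deg) = 0.7314
sin(43 deg) = 0.6820
exp(theta*B) = 0.7314 + 0.6820*B


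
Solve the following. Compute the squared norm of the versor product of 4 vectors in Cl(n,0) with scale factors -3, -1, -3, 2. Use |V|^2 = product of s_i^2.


Each vector v_i has |v_i|^2 = s_i^2
Squared scales: (-3)^2 = 9, (-1)^2 = 1, (-3)^2 = 9, 2^2 = 4
|V|^2 = 9 * 1 * 9 * 4
= 324


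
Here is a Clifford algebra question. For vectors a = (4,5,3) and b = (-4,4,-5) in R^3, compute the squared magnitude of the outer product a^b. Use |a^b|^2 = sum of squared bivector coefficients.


a wedge b = (a1*b2 - a2*b1)*e12 + (a1*b3 - a3*b1)*e13 + (a2*b3 - a3*b2)*e23
e12 coeff: 4*4 - 5*(-4) = 16 - (-20) = 36
e13 coeff: 4*(-5) - 3*(-4) = -20 - (-12) = -8
e23 coeff: 5*(-5) - 3*4 = -25 - 12 = -37
|a wedge b|^2 = 36^2 + (-8)^2 + (-37)^2
= 1296 + 64 + 1369
= 2729


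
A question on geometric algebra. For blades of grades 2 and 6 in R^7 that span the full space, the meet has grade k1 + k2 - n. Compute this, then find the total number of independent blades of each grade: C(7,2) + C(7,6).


Meet grade = grade(A) + grade(B) - n
= 2 + 6 - 7 = 1
C(7,2) = 21
C(7,6) = 7
dim_A + dim_B = 21 + 7 = 28


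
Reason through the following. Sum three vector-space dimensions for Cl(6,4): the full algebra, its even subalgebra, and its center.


n = 6 + 4 = 10
Total dim = 2^10 = 1024
Even subalgebra dim = 2^9 = 512
n is even, so center dim = 1
Sum = 1024 + 512 + 1 = 1537


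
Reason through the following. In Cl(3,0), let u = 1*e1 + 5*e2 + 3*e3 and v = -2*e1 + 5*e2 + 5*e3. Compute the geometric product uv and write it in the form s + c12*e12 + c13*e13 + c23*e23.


In Cl(3,0): e_i^2 = 1, e_ie_j = -e_je_i for i != j.
Scalar part = u . v = 1*(-2) + 5*5 + 3*5
= -2 + 25 + 15 = 38
e12 coeff = 1*5 - 5*(-2) = 5 - (-10) = 15
e13 coeff = 1*5 - 3*(-2) = 5 - (-6) = 11
e23 coeff = 5*5 - 3*5 = 25 - 15 = 10
uv = 38 + 15*e12 + 11*e13 + 10*e23


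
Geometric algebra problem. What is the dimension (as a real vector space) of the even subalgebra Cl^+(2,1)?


Even subalgebra dimension = 2^(n-1)
n = 2 + 1 = 3
2^(3 - 1) = 2^2 = 4
Verification: sum of C(3,k) for even k = 1 + 3 = 4
Result = 4


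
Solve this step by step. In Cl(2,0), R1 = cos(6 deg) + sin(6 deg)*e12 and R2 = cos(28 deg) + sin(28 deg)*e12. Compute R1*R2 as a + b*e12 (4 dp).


Same-plane rotors commute and their half-angles add:
R1*R2 = cos(a1 + a2) + sin(a1 + a2)*e12.
a1 + a2 = 6 + 28 = 34 deg
cos(34 deg) = 0.8290
sin(34 deg) = 0.5592
R1*R2 = 0.8290 + 0.5592*e12


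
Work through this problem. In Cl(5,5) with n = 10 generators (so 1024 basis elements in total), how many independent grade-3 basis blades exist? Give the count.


Number of grade-k basis blades in Cl(p,q) with n = p + q is C(n, k).
n = 5 + 5 = 10
C(10, 3) = 10! / (3! * 7!)
= 3628800 / (6 * 5040)
= 120


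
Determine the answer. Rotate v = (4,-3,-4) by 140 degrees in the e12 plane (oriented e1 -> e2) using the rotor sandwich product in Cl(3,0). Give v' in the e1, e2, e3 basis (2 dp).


Rotor R = cos(70deg) - sin(70deg)*e12
Rotation angle theta = 2 * 70 = 140 degrees in the e12 plane (e1 -> e2).
The component perpendicular to the plane (e3) is invariant: v'_3 = v3 = -4.00
cos(140deg) = -0.7660, sin(140deg) = 0.6428
v'_1 = v1*cos(theta) - v2*sin(theta) = 4*(-0.7660) - (-3)*0.6428 = -1.14
v'_2 = v1*sin(theta) + v2*cos(theta) = 4*0.6428 + (-3)*(-0.7660) = 4.87
v' = -1.14*e1 + 4.87*e2 - 4.00*e3


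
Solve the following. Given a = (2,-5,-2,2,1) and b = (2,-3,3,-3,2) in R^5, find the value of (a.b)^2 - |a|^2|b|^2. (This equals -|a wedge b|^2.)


a . b = 2*2 + (-5)*(-3) + (-2)*3 + 2*(-3) + 1*2
= 4 + 15 + (-6) + (-6) + 2 = 9
|a|^2 = 2^2 + (-5)^2 + (-2)^2 + 2^2 + 1^2 = 38
|b|^2 = 2^2 + (-3)^2 + 3^2 + (-3)^2 + 2^2 = 35
(a.b)^2 = 9^2 = 81
|a|^2 * |b|^2 = 38 * 35 = 1330
Result = 81 - 1330 = -1249


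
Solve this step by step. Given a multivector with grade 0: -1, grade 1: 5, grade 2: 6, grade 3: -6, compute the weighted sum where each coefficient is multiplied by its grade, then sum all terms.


Grade-weighted sum = sum of grade_k * coefficient_k
0*(-1) = 0
1*5 = 5
2*6 = 12
3*(-6) = -18
Total = 0 + 5 + 12 + (-18) = -1


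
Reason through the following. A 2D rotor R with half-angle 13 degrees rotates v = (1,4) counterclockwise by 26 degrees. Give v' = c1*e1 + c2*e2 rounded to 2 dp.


Rotor R = cos(13deg) - sin(13deg)*e12
Rotation angle theta = 2 * 13 = 26 degrees
v' = R*v*~R rotates v by theta.
cos(26deg) = 0.8988, sin(26deg) = 0.4384
v'_1 = 1*cos(26deg) - 4*sin(26deg)
= 1*0.8988 - 4*0.4384
= -0.85
v'_2 = 1*sin(26deg) + 4*cos(26deg)
= 1*0.4384 + 4*0.8988
= 4.03
v' = -0.85*e1 + 4.03*e2


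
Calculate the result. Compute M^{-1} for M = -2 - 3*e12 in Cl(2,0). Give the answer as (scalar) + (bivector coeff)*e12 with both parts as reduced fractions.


M = -2 - 3*e12, where e12^2 = -1.
Since M commutes with its reverse ~M = a - b*e12, M * ~M = a^2 - b^2*e12^2 = a^2 + b^2.
So M^{-1} = ~M / (a^2 + b^2) = (a - b*e12)/(a^2 + b^2).
a^2 + b^2 = 4 + 9 = 13
Scalar part = -2/13 = -2/13
Bivector coeff = 3/13 = 3/13
M^{-1} = -2/13 + 3/13*e12


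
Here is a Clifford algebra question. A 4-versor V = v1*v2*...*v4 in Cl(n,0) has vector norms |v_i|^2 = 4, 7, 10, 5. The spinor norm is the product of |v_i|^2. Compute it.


Spinor norm N(V) = |v1|^2 * |v2|^2 * ... * |v4|^2
= 4 * 7 * 10 * 5
Running product: 4, 28, 280, 1400
N(V) = 1400


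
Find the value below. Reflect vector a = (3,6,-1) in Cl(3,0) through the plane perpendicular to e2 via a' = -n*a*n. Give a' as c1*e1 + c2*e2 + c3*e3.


Reflection formula: a' = -n*a*n, with n = e2 (unit vector, n^2 = 1).
For reflection through hyperplane perp to e2:
The component along e2 flips sign, others stay.
a = (3, 6, -1)
a' = (3, -6, -1)
a' = 3*e1 - 6*e2 - 1*e3


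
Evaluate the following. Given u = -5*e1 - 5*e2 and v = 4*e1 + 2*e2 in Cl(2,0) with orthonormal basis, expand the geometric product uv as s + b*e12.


Expand: (-5*e1 - 5*e2)(4*e1 + 2*e2)
= (-5)*4*e1e1 + (-5)*2*e1e2 + (-5)*4*e2e1 + (-5)*2*e2e2
Using e1^2 = e2^2 = 1, e2e1 = -e1e2:
Scalar part s = (-5)*4 + (-5)*2 = -20 + (-10) = -30
Bivector part b = (-5)*2 - (-5)*4 = -10 - (-20) = 10
uv = -30 + 10*e12


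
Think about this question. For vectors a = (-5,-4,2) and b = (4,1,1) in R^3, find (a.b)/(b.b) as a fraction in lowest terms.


Projection coefficient = (a . b) / (b . b)
a . b = (-5)*4 + (-4)*1 + 2*1
= -20 + (-4) + 2 = -22
b . b = 4^2 + 1^2 + 1^2
= 16 + 1 + 1 = 18
Coefficient = -22/18
In lowest terms: -11/9


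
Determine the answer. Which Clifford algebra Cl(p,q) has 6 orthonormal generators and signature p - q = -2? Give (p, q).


We need p + q = 6 and p - q = -2.
Adding: 2p = 6 + (-2) = 4, so p = 2.
Then q = 6 - 2 = 4.
(p, q) = (2, 4)


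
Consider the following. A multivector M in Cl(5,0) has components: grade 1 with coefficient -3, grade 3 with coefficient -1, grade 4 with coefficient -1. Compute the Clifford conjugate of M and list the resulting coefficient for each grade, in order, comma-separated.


Clifford conjugate sign for grade k: (-1)^(k(k+1)/2)
Grade 1: (-1)^(1*2/2) = (-1)^1 = -1, coeff -3 -> 3
Grade 3: (-1)^(3*4/2) = (-1)^6 = 1, coeff -1 -> -1
Grade 4: (-1)^(4*5/2) = (-1)^10 = 1, coeff -1 -> -1
Conjugated coefficients: 3, -1, -1


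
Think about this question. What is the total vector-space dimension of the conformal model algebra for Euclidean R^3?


The conformal model of R^3 uses Cl(4,1): the 3 Euclidean generators plus two extra orthogonal generators e+ (e+^2 = +1) and e- (e-^2 = -1), from which the null vectors e0, einf are built.
Number of generators m = 3 + 2 = 5.
dim Cl(p,q) = 2^m = 2^5 = 32


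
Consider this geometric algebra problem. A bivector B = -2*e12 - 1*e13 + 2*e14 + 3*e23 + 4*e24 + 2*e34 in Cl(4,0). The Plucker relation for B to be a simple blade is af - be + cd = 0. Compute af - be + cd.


Plucker relation: af - be + cd
a*f = (-2)*2 = -4
b*e = (-1)*4 = -4
c*d = 2*3 = 6
af - be + cd = -4 - (-4) + 6
= 6


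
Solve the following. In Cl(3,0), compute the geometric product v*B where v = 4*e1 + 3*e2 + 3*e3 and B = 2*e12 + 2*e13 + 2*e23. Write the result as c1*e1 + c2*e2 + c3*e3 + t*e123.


vB has grade-1 (vector) and grade-3 (trivector) parts: vB = (v _| B) + (v ^ B).
Vector part <vB>_1:
  e1: -v2*b12 - v3*b13 = -(3)*(2) - (3)*(2) = -12
  e2: v1*b12 - v3*b23 = (4)*(2) - (3)*(2) = 2
  e3: v1*b13 + v2*b23 = (4)*(2) + (3)*(2) = 14
Trivector part <vB>_3:
  e123: v1*b23 - v2*b13 + v3*b12 = (4)*(2) - (3)*(2) + (3)*(2) = 8
vB = -12*e1 + 2*e2 + 14*e3 + 8*e123


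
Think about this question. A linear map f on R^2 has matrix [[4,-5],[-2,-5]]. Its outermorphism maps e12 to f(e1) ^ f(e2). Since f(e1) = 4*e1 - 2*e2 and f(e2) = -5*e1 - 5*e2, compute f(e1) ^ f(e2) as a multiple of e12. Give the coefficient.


The outermorphism of a linear map f sends e1^e2 to f(e1)^f(e2).
f(e1) = 4*e1 - 2*e2
f(e2) = -5*e1 - 5*e2
f(e1) ^ f(e2) = (4*e1 - 2*e2) ^ (-5*e1 - 5*e2)
= 4*(-5)*e12 + (-2)*(-5)*e21
= (-20 - 10)*e12
= -30*e12
Coefficient = -30


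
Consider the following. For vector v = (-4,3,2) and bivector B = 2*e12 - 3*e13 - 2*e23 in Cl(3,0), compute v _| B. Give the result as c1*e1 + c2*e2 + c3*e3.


Left contraction v _| B = <vB>_1 (grade-1 part of the geometric product vB).
Using e1_|e12 = e2, e2_|e12 = -e1, e1_|e13 = e3, e3_|e13 = -e1, e2_|e23 = e3, e3_|e23 = -e2:
e1 coeff: -v2*b12 - v3*b13 = -(3)*(2) - (2)*(-3) = 0
e2 coeff: v1*b12 - v3*b23 = (-4)*(2) - (2)*(-2) = -4
e3 coeff: v1*b13 + v2*b23 = (-4)*(-3) + (3)*(-2) = 6
v _| B = 0*e1 - 4*e2 + 6*e3


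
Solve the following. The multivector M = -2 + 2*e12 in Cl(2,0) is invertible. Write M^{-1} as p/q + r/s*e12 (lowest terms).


M = -2 + 2*e12, where e12^2 = -1.
Since M commutes with its reverse ~M = a - b*e12, M * ~M = a^2 - b^2*e12^2 = a^2 + b^2.
So M^{-1} = ~M / (a^2 + b^2) = (a - b*e12)/(a^2 + b^2).
a^2 + b^2 = 4 + 4 = 8
Scalar part = -2/8 = -1/4
Bivector coeff = -2/8 = -1/4
M^{-1} = -1/4 - 1/4*e12


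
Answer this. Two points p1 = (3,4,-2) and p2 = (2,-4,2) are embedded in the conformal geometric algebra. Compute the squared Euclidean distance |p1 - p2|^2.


p1 - p2 = (1, 8, -4)
|p1 - p2|^2 = 1^2 + 8^2 + (-4)^2
= 1 + 64 + 16
= 81


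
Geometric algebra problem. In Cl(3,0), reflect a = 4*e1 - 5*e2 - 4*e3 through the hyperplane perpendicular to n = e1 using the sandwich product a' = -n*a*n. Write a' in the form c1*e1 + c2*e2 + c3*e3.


Reflection formula: a' = -n*a*n, with n = e1 (unit vector, n^2 = 1).
For reflection through hyperplane perp to e1:
The component along e1 flips sign, others stay.
a = (4, -5, -4)
a' = (-4, -5, -4)
a' = -4*e1 - 5*e2 - 4*e3


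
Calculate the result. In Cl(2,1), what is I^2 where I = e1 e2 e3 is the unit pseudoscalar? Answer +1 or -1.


The pseudoscalar I = e1...e_n (product of all n generators) of Cl(p,q) satisfies I^2 = (-1)^(q + n(n-1)/2).
p = 2, q = 1, n = p + q = 3
n(n-1)/2 = 3 * 2 / 2 = 3
Exponent = q + n(n-1)/2 = 1 + 3 = 4
I^2 = (-1)^4 = +1


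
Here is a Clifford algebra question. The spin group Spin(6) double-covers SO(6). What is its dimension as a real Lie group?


Spin(n) double-covers SO(n); both have Lie algebra so(n) of dimension n(n-1)/2.
n = 6
n(n-1) = 6 * 5 = 30
dim Spin(6) = 30/2 = 15


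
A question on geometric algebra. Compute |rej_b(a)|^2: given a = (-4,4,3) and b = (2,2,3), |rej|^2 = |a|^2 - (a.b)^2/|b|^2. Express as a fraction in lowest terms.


|a|^2 = (-4)^2 + 4^2 + 3^2 = 41
|b|^2 = 2^2 + 2^2 + 3^2 = 17
a . b = (-4)*2 + 4*2 + 3*3 = 9
(a.b)^2 = 9^2 = 81
|rej|^2 = 41 - 81/17
= (697 - 81)/17
= 616/17
In lowest terms: 616/17


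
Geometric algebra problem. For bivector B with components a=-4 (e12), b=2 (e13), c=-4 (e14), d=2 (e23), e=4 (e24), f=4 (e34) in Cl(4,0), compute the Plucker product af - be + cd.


Plucker relation: af - be + cd
a*f = (-4)*4 = -16
b*e = 2*4 = 8
c*d = (-4)*2 = -8
af - be + cd = -16 - 8 + (-8)
= -32


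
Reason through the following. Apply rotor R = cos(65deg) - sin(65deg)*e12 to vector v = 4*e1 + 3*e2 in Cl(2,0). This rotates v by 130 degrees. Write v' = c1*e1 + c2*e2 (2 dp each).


Rotor R = cos(65deg) - sin(65deg)*e12
Rotation angle theta = 2 * 65 = 130 degrees
v' = R*v*~R rotates v by theta.
cos(130deg) = -0.6428, sin(130deg) = 0.7660
v'_1 = 4*cos(130deg) - 3*sin(130deg)
= 4*(-0.6428) - 3*0.7660
= -4.87
v'_2 = 4*sin(130deg) + 3*cos(130deg)
= 4*0.7660 + 3*(-0.6428)
= 1.14
v' = -4.87*e1 + 1.14*e2


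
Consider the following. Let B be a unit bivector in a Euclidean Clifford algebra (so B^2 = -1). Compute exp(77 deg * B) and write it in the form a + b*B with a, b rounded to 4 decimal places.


For a unit bivector B with B^2 = -1, the exponential series gives
e^(theta*B) = cos(theta) + sin(theta)*B (the GA analogue of Euler's formula).
theta = 77 degrees = 1.343904 rad
cos(77 deg) = 0.2250
sin(77 deg) = 0.9744
exp(theta*B) = 0.2250 + 0.9744*B


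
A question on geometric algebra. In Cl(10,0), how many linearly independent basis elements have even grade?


Even subalgebra dimension = 2^(n-1)
n = 10 + 0 = 10
2^(10 - 1) = 2^9 = 512
Verification: sum of C(10,k) for even k = 1 + 45 + 210 + 210 + 45 + 1 = 512
Result = 512


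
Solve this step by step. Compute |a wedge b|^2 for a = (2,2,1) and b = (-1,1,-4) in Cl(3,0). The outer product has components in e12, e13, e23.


a wedge b = (a1*b2 - a2*b1)*e12 + (a1*b3 - a3*b1)*e13 + (a2*b3 - a3*b2)*e23
e12 coeff: 2*1 - 2*(-1) = 2 - (-2) = 4
e13 coeff: 2*(-4) - 1*(-1) = -8 - (-1) = -7
e23 coeff: 2*(-4) - 1*1 = -8 - 1 = -9
|a wedge b|^2 = 4^2 + (-7)^2 + (-9)^2
= 16 + 49 + 81
= 146


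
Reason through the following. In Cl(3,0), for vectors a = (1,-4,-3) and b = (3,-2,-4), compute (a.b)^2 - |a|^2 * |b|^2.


a . b = 1*3 + (-4)*(-2) + (-3)*(-4)
= 3 + 8 + 12 = 23
|a|^2 = 1^2 + (-4)^2 + (-3)^2 = 26
|b|^2 = 3^2 + (-2)^2 + (-4)^2 = 29
(a.b)^2 = 23^2 = 529
|a|^2 * |b|^2 = 26 * 29 = 754
Result = 529 - 754 = -225


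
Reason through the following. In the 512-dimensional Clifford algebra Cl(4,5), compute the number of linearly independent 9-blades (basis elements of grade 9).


Number of grade-k basis blades in Cl(p,q) with n = p + q is C(n, k).
n = 4 + 5 = 9
C(9, 9) = 9! / (9! * 0!)
= 362880 / (362880 * 1)
= 1


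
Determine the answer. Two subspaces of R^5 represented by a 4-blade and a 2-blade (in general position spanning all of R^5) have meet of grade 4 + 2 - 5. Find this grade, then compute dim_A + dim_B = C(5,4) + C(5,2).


Meet grade = grade(A) + grade(B) - n
= 4 + 2 - 5 = 1
C(5,4) = 5
C(5,2) = 10
dim_A + dim_B = 5 + 10 = 15


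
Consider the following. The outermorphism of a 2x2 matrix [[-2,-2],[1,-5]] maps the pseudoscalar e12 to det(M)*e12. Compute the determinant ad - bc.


The outermorphism of a linear map f sends e1^e2 to f(e1)^f(e2).
f(e1) = -2*e1 + 1*e2
f(e2) = -2*e1 - 5*e2
f(e1) ^ f(e2) = (-2*e1 + 1*e2) ^ (-2*e1 - 5*e2)
= (-2)*(-5)*e12 + 1*(-2)*e21
= (10 - (-2))*e12
= 12*e12
Coefficient = 12


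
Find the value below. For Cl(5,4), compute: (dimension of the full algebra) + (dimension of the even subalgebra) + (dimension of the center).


n = 5 + 4 = 9
Total dim = 2^9 = 512
Even subalgebra dim = 2^8 = 256
n is odd, so center dim = 2
Sum = 512 + 256 + 2 = 770


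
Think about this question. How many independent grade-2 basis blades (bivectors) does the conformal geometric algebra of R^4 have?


The conformal model of R^4 uses Cl(5,1) with m = 4 + 2 = 6 generators.
Number of grade-2 blades = C(m, 2) = C(6, 2)
= 6*5/2 = 15


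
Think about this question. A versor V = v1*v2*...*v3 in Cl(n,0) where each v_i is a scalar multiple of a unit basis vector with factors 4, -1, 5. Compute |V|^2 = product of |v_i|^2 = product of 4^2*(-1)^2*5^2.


Each vector v_i has |v_i|^2 = s_i^2
Squared scales: 4^2 = 16, (-1)^2 = 1, 5^2 = 25
|V|^2 = 16 * 1 * 25
= 400


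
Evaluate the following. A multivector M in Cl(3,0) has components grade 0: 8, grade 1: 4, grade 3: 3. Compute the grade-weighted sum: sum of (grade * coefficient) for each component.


Grade-weighted sum = sum of grade_k * coefficient_k
0*8 = 0
1*4 = 4
3*3 = 9
Total = 0 + 4 + 9 = 13


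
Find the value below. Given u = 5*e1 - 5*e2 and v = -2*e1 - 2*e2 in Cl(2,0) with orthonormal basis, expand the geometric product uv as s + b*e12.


Expand: (5*e1 - 5*e2)(-2*e1 - 2*e2)
= 5*(-2)*e1e1 + 5*(-2)*e1e2 + (-5)*(-2)*e2e1 + (-5)*(-2)*e2e2
Using e1^2 = e2^2 = 1, e2e1 = -e1e2:
Scalar part s = 5*(-2) + (-5)*(-2) = -10 + 10 = 0
Bivector part b = 5*(-2) - (-5)*(-2) = -10 - 10 = -20
uv = 0 - 20*e12


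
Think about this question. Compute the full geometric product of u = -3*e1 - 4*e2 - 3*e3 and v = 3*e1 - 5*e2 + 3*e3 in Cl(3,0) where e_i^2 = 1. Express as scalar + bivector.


In Cl(3,0): e_i^2 = 1, e_ie_j = -e_je_i for i != j.
Scalar part = u . v = (-3)*3 + (-4)*(-5) + (-3)*3
= -9 + 20 + (-9) = 2
e12 coeff = (-3)*(-5) - (-4)*3 = 15 - (-12) = 27
e13 coeff = (-3)*3 - (-3)*3 = -9 - (-9) = 0
e23 coeff = (-4)*3 - (-3)*(-5) = -12 - 15 = -27
uv = 2 + 27*e12 + 0*e13 - 27*e23


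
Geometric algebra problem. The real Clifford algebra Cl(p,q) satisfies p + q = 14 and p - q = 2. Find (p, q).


We need p + q = 14 and p - q = 2.
Adding: 2p = 14 + 2 = 16, so p = 8.
Then q = 14 - 8 = 6.
(p, q) = (8, 6)


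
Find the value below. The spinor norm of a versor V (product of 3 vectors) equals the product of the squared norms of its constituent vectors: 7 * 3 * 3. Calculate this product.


Spinor norm N(V) = |v1|^2 * |v2|^2 * ... * |v3|^2
= 7 * 3 * 3
Running product: 7, 21, 63
N(V) = 63


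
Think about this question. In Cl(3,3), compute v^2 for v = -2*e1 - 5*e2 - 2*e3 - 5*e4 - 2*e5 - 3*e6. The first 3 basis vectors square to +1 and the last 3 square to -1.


v^2 = sum of c_i^2 * e_i^2
Positive signature terms (e_i^2 = +1): (-2)^2 + (-5)^2 + (-2)^2 = 33
Negative signature terms (e_j^2 = -1): (-5)^2 + (-2)^2 + (-3)^2 = 38
v^2 = 33 - 38 = -5


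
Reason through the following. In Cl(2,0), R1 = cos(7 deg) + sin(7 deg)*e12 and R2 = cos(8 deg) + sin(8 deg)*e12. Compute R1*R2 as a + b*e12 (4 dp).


Same-plane rotors commute and their half-angles add:
R1*R2 = cos(a1 + a2) + sin(a1 + a2)*e12.
a1 + a2 = 7 + 8 = 15 deg
cos(15 deg) = 0.9659
sin(15 deg) = 0.2588
R1*R2 = 0.9659 + 0.2588*e12


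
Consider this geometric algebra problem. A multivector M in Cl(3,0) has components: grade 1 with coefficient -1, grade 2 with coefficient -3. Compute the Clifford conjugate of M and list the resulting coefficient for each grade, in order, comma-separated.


Clifford conjugate sign for grade k: (-1)^(k(k+1)/2)
Grade 1: (-1)^(1*2/2) = (-1)^1 = -1, coeff -1 -> 1
Grade 2: (-1)^(2*3/2) = (-1)^3 = -1, coeff -3 -> 3
Conjugated coefficients: 1, 3


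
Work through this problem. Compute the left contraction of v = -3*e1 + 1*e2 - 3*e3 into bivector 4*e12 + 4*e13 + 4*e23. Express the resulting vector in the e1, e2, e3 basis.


Left contraction v _| B = <vB>_1 (grade-1 part of the geometric product vB).
Using e1_|e12 = e2, e2_|e12 = -e1, e1_|e13 = e3, e3_|e13 = -e1, e2_|e23 = e3, e3_|e23 = -e2:
e1 coeff: -v2*b12 - v3*b13 = -(1)*(4) - (-3)*(4) = 8
e2 coeff: v1*b12 - v3*b23 = (-3)*(4) - (-3)*(4) = 0
e3 coeff: v1*b13 + v2*b23 = (-3)*(4) + (1)*(4) = -8
v _| B = 8*e1 + 0*e2 - 8*e3


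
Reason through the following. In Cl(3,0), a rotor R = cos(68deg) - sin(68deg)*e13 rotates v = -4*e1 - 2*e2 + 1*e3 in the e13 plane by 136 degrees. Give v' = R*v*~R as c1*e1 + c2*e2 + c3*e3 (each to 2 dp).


Rotor R = cos(68deg) - sin(68deg)*e13
Rotation angle theta = 2 * 68 = 136 degrees in the e13 plane (e1 -> e3).
The component perpendicular to the plane (e2) is invariant: v'_2 = v2 = -2.00
cos(136deg) = -0.7193, sin(136deg) = 0.6947
v'_1 = v1*cos(theta) - v3*sin(theta) = -4*(-0.7193) - 1*0.6947 = 2.18
v'_3 = v1*sin(theta) + v3*cos(theta) = -4*0.6947 + 1*(-0.7193) = -3.50
v' = 2.18*e1 - 2.00*e2 - 3.50*e3


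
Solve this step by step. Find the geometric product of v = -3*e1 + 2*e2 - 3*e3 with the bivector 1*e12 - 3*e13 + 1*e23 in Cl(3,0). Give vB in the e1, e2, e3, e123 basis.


vB has grade-1 (vector) and grade-3 (trivector) parts: vB = (v _| B) + (v ^ B).
Vector part <vB>_1:
  e1: -v2*b12 - v3*b13 = -(2)*(1) - (-3)*(-3) = -11
  e2: v1*b12 - v3*b23 = (-3)*(1) - (-3)*(1) = 0
  e3: v1*b13 + v2*b23 = (-3)*(-3) + (2)*(1) = 11
Trivector part <vB>_3:
  e123: v1*b23 - v2*b13 + v3*b12 = (-3)*(1) - (2)*(-3) + (-3)*(1) = 0
vB = -11*e1 + 0*e2 + 11*e3 + 0*e123


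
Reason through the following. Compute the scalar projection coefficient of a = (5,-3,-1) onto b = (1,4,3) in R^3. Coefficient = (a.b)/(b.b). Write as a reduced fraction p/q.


Projection coefficient = (a . b) / (b . b)
a . b = 5*1 + (-3)*4 + (-1)*3
= 5 + (-12) + (-3) = -10
b . b = 1^2 + 4^2 + 3^2
= 1 + 16 + 9 = 26
Coefficient = -10/26
In lowest terms: -5/13


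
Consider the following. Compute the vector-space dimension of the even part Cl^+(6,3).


Even subalgebra dimension = 2^(n-1)
n = 6 + 3 = 9
2^(9 - 1) = 2^8 = 256
Verification: sum of C(9,k) for even k = 1 + 36 + 126 + 84 + 9 = 256
Result = 256


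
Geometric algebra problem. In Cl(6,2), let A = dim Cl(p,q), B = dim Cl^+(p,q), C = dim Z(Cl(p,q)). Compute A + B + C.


n = 6 + 2 = 8
Total dim = 2^8 = 256
Even subalgebra dim = 2^7 = 128
n is even, so center dim = 1
Sum = 256 + 128 + 1 = 385


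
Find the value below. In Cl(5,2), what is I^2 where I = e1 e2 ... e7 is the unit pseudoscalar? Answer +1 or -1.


The pseudoscalar I = e1...e_n (product of all n generators) of Cl(p,q) satisfies I^2 = (-1)^(q + n(n-1)/2).
p = 5, q = 2, n = p + q = 7
n(n-1)/2 = 7 * 6 / 2 = 21
Exponent = q + n(n-1)/2 = 2 + 21 = 23
I^2 = (-1)^23 = -1


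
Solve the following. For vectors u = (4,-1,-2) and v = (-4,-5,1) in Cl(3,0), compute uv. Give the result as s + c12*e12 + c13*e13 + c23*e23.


In Cl(3,0): e_i^2 = 1, e_ie_j = -e_je_i for i != j.
Scalar part = u . v = 4*(-4) + (-1)*(-5) + (-2)*1
= -16 + 5 + (-2) = -13
e12 coeff = 4*(-5) - (-1)*(-4) = -20 - 4 = -24
e13 coeff = 4*1 - (-2)*(-4) = 4 - 8 = -4
e23 coeff = (-1)*1 - (-2)*(-5) = -1 - 10 = -11
uv = -13 - 24*e12 - 4*e13 - 11*e23


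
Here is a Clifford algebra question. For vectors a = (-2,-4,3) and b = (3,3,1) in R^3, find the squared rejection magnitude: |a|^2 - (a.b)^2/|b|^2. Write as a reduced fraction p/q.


|a|^2 = (-2)^2 + (-4)^2 + 3^2 = 29
|b|^2 = 3^2 + 3^2 + 1^2 = 19
a . b = (-2)*3 + (-4)*3 + 3*1 = -15
(a.b)^2 = (-15)^2 = 225
|rej|^2 = 29 - 225/19
= (551 - 225)/19
= 326/19
In lowest terms: 326/19


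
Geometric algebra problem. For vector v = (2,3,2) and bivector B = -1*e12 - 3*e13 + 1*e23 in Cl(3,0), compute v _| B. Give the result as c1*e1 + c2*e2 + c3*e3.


Left contraction v _| B = <vB>_1 (grade-1 part of the geometric product vB).
Using e1_|e12 = e2, e2_|e12 = -e1, e1_|e13 = e3, e3_|e13 = -e1, e2_|e23 = e3, e3_|e23 = -e2:
e1 coeff: -v2*b12 - v3*b13 = -(3)*(-1) - (2)*(-3) = 9
e2 coeff: v1*b12 - v3*b23 = (2)*(-1) - (2)*(1) = -4
e3 coeff: v1*b13 + v2*b23 = (2)*(-3) + (3)*(1) = -3
v _| B = 9*e1 - 4*e2 - 3*e3


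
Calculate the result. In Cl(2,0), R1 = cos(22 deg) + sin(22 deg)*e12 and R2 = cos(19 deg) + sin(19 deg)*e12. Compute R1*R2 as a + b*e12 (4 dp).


Same-plane rotors commute and their half-angles add:
R1*R2 = cos(a1 + a2) + sin(a1 + a2)*e12.
a1 + a2 = 22 + 19 = 41 deg
cos(41 deg) = 0.7547
sin(41 deg) = 0.6561
R1*R2 = 0.7547 + 0.6561*e12


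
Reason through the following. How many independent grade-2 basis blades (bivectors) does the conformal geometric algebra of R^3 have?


The conformal model of R^3 uses Cl(4,1) with m = 3 + 2 = 5 generators.
Number of grade-2 blades = C(m, 2) = C(5, 2)
= 5*4/2 = 10


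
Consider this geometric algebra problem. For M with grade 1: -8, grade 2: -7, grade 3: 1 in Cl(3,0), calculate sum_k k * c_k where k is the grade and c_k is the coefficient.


Grade-weighted sum = sum of grade_k * coefficient_k
1*(-8) = -8
2*(-7) = -14
3*1 = 3
Total = -8 + (-14) + 3 = -19


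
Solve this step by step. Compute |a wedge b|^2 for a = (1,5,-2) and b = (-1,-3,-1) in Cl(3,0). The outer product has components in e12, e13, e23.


a wedge b = (a1*b2 - a2*b1)*e12 + (a1*b3 - a3*b1)*e13 + (a2*b3 - a3*b2)*e23
e12 coeff: 1*(-3) - 5*(-1) = -3 - (-5) = 2
e13 coeff: 1*(-1) - (-2)*(-1) = -1 - 2 = -3
e23 coeff: 5*(-1) - (-2)*(-3) = -5 - 6 = -11
|a wedge b|^2 = 2^2 + (-3)^2 + (-11)^2
= 4 + 9 + 121
= 134


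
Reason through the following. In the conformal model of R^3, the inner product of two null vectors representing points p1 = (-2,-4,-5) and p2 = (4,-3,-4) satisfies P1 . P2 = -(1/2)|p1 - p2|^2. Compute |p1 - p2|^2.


p1 - p2 = (-6, -1, -1)
|p1 - p2|^2 = (-6)^2 + (-1)^2 + (-1)^2
= 36 + 1 + 1
= 38


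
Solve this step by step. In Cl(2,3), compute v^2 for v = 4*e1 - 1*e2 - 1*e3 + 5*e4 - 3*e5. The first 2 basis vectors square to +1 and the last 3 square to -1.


v^2 = sum of c_i^2 * e_i^2
Positive signature terms (e_i^2 = +1): 4^2 + (-1)^2 = 17
Negative signature terms (e_j^2 = -1): (-1)^2 + 5^2 + (-3)^2 = 35
v^2 = 17 - 35 = -18


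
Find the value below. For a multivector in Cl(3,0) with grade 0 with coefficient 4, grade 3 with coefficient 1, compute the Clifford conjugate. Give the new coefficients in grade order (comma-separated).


Clifford conjugate sign for grade k: (-1)^(k(k+1)/2)
Grade 0: (-1)^(0*1/2) = (-1)^0 = 1, coeff 4 -> 4
Grade 3: (-1)^(3*4/2) = (-1)^6 = 1, coeff 1 -> 1
Conjugated coefficients: 4, 1


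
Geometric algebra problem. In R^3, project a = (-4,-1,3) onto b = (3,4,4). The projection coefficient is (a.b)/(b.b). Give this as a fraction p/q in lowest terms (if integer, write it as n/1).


Projection coefficient = (a . b) / (b . b)
a . b = (-4)*3 + (-1)*4 + 3*4
= -12 + (-4) + 12 = -4
b . b = 3^2 + 4^2 + 4^2
= 9 + 16 + 16 = 41
Coefficient = -4/41
In lowest terms: -4/41


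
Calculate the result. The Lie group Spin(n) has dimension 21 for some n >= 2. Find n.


dim Spin(n) = dim so(n) = n(n-1)/2.
Solve n(n-1)/2 = 21, i.e. n^2 - n - 42 = 0.
Discriminant = 1 + 8*21 = 169
n = (1 + sqrt(169))/2 = (1 + 13)/2 = 7


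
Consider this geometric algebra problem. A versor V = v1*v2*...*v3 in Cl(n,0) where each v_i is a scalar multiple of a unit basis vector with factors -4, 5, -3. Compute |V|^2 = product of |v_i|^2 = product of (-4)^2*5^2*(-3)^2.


Each vector v_i has |v_i|^2 = s_i^2
Squared scales: (-4)^2 = 16, 5^2 = 25, (-3)^2 = 9
|V|^2 = 16 * 25 * 9
= 3600


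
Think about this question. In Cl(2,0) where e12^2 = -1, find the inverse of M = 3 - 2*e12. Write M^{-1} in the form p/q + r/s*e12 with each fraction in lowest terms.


M = 3 - 2*e12, where e12^2 = -1.
Since M commutes with its reverse ~M = a - b*e12, M * ~M = a^2 - b^2*e12^2 = a^2 + b^2.
So M^{-1} = ~M / (a^2 + b^2) = (a - b*e12)/(a^2 + b^2).
a^2 + b^2 = 9 + 4 = 13
Scalar part = 3/13 = 3/13
Bivector coeff = 2/13 = 2/13
M^{-1} = 3/13 + 2/13*e12


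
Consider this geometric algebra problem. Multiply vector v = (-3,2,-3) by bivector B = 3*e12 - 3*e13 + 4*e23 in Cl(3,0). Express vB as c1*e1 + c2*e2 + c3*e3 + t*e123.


vB has grade-1 (vector) and grade-3 (trivector) parts: vB = (v _| B) + (v ^ B).
Vector part <vB>_1:
  e1: -v2*b12 - v3*b13 = -(2)*(3) - (-3)*(-3) = -15
  e2: v1*b12 - v3*b23 = (-3)*(3) - (-3)*(4) = 3
  e3: v1*b13 + v2*b23 = (-3)*(-3) + (2)*(4) = 17
Trivector part <vB>_3:
  e123: v1*b23 - v2*b13 + v3*b12 = (-3)*(4) - (2)*(-3) + (-3)*(3) = -15
vB = -15*e1 + 3*e2 + 17*e3 - 15*e123


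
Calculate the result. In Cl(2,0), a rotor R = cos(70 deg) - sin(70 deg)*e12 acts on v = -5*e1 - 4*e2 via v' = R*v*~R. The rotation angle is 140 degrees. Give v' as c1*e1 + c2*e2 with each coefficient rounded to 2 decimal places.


Rotor R = cos(70deg) - sin(70deg)*e12
Rotation angle theta = 2 * 70 = 140 degrees
v' = R*v*~R rotates v by theta.
cos(140deg) = -0.7660, sin(140deg) = 0.6428
v'_1 = -5*cos(140deg) - (-4)*sin(140deg)
= -5*(-0.7660) - (-4)*0.6428
= 6.40
v'_2 = -5*sin(140deg) + (-4)*cos(140deg)
= -5*0.6428 + (-4)*(-0.7660)
= -0.15
v' = 6.40*e1 - 0.15*e2


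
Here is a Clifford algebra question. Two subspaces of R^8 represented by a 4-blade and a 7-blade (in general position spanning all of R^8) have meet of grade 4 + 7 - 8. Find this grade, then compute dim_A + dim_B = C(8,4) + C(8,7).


Meet grade = grade(A) + grade(B) - n
= 4 + 7 - 8 = 3
C(8,4) = 70
C(8,7) = 8
dim_A + dim_B = 70 + 8 = 78


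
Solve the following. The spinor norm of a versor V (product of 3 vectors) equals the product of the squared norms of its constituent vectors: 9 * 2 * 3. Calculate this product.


Spinor norm N(V) = |v1|^2 * |v2|^2 * ... * |v3|^2
= 9 * 2 * 3
Running product: 9, 18, 54
N(V) = 54


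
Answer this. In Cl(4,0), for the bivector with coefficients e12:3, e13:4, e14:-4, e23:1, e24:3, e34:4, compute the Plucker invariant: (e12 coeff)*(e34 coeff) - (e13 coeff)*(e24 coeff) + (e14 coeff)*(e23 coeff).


Plucker relation: af - be + cd
a*f = 3*4 = 12
b*e = 4*3 = 12
c*d = (-4)*1 = -4
af - be + cd = 12 - 12 + (-4)
= -4


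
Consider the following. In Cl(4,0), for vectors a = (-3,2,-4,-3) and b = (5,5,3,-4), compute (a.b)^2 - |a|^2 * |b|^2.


a . b = (-3)*5 + 2*5 + (-4)*3 + (-3)*(-4)
= -15 + 10 + (-12) + 12 = -5
|a|^2 = (-3)^2 + 2^2 + (-4)^2 + (-3)^2 = 38
|b|^2 = 5^2 + 5^2 + 3^2 + (-4)^2 = 75
(a.b)^2 = (-5)^2 = 25
|a|^2 * |b|^2 = 38 * 75 = 2850
Result = 25 - 2850 = -2825


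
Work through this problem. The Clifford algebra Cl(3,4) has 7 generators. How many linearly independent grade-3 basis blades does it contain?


Number of grade-k basis blades in Cl(p,q) with n = p + q is C(n, k).
n = 3 + 4 = 7
C(7, 3) = 7! / (3! * 4!)
= 5040 / (6 * 24)
= 35


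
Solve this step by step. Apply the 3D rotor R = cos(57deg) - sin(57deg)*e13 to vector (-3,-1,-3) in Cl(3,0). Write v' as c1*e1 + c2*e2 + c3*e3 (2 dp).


Rotor R = cos(57deg) - sin(57deg)*e13
Rotation angle theta = 2 * 57 = 114 degrees in the e13 plane (e1 -> e3).
The component perpendicular to the plane (e2) is invariant: v'_2 = v2 = -1.00
cos(114deg) = -0.4067, sin(114deg) = 0.9135
v'_1 = v1*cos(theta) - v3*sin(theta) = -3*(-0.4067) - (-3)*0.9135 = 3.96
v'_3 = v1*sin(theta) + v3*cos(theta) = -3*0.9135 + (-3)*(-0.4067) = -1.52
v' = 3.96*e1 - 1.00*e2 - 1.52*e3


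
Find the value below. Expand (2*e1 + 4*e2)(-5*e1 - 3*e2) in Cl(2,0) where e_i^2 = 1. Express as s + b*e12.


Expand: (2*e1 + 4*e2)(-5*e1 - 3*e2)
= 2*(-5)*e1e1 + 2*(-3)*e1e2 + 4*(-5)*e2e1 + 4*(-3)*e2e2
Using e1^2 = e2^2 = 1, e2e1 = -e1e2:
Scalar part s = 2*(-5) + 4*(-3) = -10 + (-12) = -22
Bivector part b = 2*(-3) - 4*(-5) = -6 - (-20) = 14
uv = -22 + 14*e12


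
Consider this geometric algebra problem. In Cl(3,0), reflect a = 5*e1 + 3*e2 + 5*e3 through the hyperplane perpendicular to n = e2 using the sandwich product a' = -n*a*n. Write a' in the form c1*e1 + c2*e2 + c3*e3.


Reflection formula: a' = -n*a*n, with n = e2 (unit vector, n^2 = 1).
For reflection through hyperplane perp to e2:
The component along e2 flips sign, others stay.
a = (5, 3, 5)
a' = (5, -3, 5)
a' = 5*e1 - 3*e2 + 5*e3


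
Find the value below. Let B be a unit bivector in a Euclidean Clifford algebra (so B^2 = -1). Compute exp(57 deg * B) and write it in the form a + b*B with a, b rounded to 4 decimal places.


For a unit bivector B with B^2 = -1, the exponential series gives
e^(theta*B) = cos(theta) + sin(theta)*B (the GA analogue of Euler's formula).
theta = 57 degrees = 0.994838 rad
cos(57 deg) = 0.5446
sin(57 deg) = 0.8387
exp(theta*B) = 0.5446 + 0.8387*B


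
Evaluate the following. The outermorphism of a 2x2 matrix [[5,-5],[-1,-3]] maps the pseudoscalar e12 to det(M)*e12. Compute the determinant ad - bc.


The outermorphism of a linear map f sends e1^e2 to f(e1)^f(e2).
f(e1) = 5*e1 - 1*e2
f(e2) = -5*e1 - 3*e2
f(e1) ^ f(e2) = (5*e1 - 1*e2) ^ (-5*e1 - 3*e2)
= 5*(-3)*e12 + (-1)*(-5)*e21
= (-15 - 5)*e12
= -20*e12
Coefficient = -20


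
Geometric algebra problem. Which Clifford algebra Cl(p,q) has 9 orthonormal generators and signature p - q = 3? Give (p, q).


We need p + q = 9 and p - q = 3.
Adding: 2p = 9 + 3 = 12, so p = 6.
Then q = 9 - 6 = 3.
(p, q) = (6, 3)


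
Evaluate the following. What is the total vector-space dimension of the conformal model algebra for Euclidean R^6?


The conformal model of R^6 uses Cl(7,1): the 6 Euclidean generators plus two extra orthogonal generators e+ (e+^2 = +1) and e- (e-^2 = -1), from which the null vectors e0, einf are built.
Number of generators m = 6 + 2 = 8.
dim Cl(p,q) = 2^m = 2^8 = 256


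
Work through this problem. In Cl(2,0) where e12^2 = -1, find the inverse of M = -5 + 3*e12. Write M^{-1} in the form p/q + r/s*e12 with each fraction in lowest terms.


M = -5 + 3*e12, where e12^2 = -1.
Since M commutes with its reverse ~M = a - b*e12, M * ~M = a^2 - b^2*e12^2 = a^2 + b^2.
So M^{-1} = ~M / (a^2 + b^2) = (a - b*e12)/(a^2 + b^2).
a^2 + b^2 = 25 + 9 = 34
Scalar part = -5/34 = -5/34
Bivector coeff = -3/34 = -3/34
M^{-1} = -5/34 - 3/34*e12


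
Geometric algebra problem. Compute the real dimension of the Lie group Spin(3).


Spin(n) double-covers SO(n); both have Lie algebra so(n) of dimension n(n-1)/2.
n = 3
n(n-1) = 3 * 2 = 6
dim Spin(3) = 6/2 = 3


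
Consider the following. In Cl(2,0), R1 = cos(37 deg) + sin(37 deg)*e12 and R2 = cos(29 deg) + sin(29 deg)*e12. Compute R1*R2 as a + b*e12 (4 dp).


Same-plane rotors commute and their half-angles add:
R1*R2 = cos(a1 + a2) + sin(a1 + a2)*e12.
a1 + a2 = 37 + 29 = 66 deg
cos(66 deg) = 0.4067
sin(66 deg) = 0.9135
R1*R2 = 0.4067 + 0.9135*e12


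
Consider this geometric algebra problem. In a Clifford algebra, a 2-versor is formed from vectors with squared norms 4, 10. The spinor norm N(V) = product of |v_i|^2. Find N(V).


Spinor norm N(V) = |v1|^2 * |v2|^2 * ... * |v2|^2
= 4 * 10
Running product: 4, 40
N(V) = 40


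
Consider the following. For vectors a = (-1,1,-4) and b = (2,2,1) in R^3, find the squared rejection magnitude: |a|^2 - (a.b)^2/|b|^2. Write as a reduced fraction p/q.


|a|^2 = (-1)^2 + 1^2 + (-4)^2 = 18
|b|^2 = 2^2 + 2^2 + 1^2 = 9
a . b = (-1)*2 + 1*2 + (-4)*1 = -4
(a.b)^2 = (-4)^2 = 16
|rej|^2 = 18 - 16/9
= (162 - 16)/9
= 146/9
In lowest terms: 146/9


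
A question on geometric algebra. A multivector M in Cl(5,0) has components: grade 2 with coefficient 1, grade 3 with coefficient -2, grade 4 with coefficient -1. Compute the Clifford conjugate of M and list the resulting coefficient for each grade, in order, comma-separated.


Clifford conjugate sign for grade k: (-1)^(k(k+1)/2)
Grade 2: (-1)^(2*3/2) = (-1)^3 = -1, coeff 1 -> -1
Grade 3: (-1)^(3*4/2) = (-1)^6 = 1, coeff -2 -> -2
Grade 4: (-1)^(4*5/2) = (-1)^10 = 1, coeff -1 -> -1
Conjugated coefficients: -1, -2, -1


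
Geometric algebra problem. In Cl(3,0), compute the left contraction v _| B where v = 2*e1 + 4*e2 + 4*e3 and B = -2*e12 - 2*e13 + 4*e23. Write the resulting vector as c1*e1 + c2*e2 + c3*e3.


Left contraction v _| B = <vB>_1 (grade-1 part of the geometric product vB).
Using e1_|e12 = e2, e2_|e12 = -e1, e1_|e13 = e3, e3_|e13 = -e1, e2_|e23 = e3, e3_|e23 = -e2:
e1 coeff: -v2*b12 - v3*b13 = -(4)*(-2) - (4)*(-2) = 16
e2 coeff: v1*b12 - v3*b23 = (2)*(-2) - (4)*(4) = -20
e3 coeff: v1*b13 + v2*b23 = (2)*(-2) + (4)*(4) = 12
v _| B = 16*e1 - 20*e2 + 12*e3


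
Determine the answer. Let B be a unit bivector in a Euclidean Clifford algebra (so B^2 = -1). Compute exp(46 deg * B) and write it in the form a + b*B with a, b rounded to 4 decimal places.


For a unit bivector B with B^2 = -1, the exponential series gives
e^(theta*B) = cos(theta) + sin(theta)*B (the GA analogue of Euler's formula).
theta = 46 degrees = 0.802851 rad
cos(46 deg) = 0.6947
sin(46 deg) = 0.7193
exp(theta*B) = 0.6947 + 0.7193*B


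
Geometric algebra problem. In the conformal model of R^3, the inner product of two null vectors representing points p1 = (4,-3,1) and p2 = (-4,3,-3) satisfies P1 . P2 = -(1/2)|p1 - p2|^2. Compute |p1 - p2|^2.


p1 - p2 = (8, -6, 4)
|p1 - p2|^2 = 8^2 + (-6)^2 + 4^2
= 64 + 36 + 16
= 116


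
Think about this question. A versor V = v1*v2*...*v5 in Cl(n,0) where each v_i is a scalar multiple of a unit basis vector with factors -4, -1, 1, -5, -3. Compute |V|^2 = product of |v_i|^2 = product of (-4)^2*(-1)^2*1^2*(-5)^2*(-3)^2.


Each vector v_i has |v_i|^2 = s_i^2
Squared scales: (-4)^2 = 16, (-1)^2 = 1, 1^2 = 1, (-5)^2 = 25, (-3)^2 = 9
|V|^2 = 16 * 1 * 1 * 25 * 9
= 3600


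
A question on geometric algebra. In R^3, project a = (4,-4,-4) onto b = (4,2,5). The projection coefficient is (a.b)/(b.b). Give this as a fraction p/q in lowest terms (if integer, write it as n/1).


Projection coefficient = (a . b) / (b . b)
a . b = 4*4 + (-4)*2 + (-4)*5
= 16 + (-8) + (-20) = -12
b . b = 4^2 + 2^2 + 5^2
= 16 + 4 + 25 = 45
Coefficient = -12/45
In lowest terms: -4/15


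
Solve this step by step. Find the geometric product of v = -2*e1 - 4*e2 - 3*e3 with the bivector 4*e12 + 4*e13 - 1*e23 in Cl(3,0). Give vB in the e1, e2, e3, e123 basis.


vB has grade-1 (vector) and grade-3 (trivector) parts: vB = (v _| B) + (v ^ B).
Vector part <vB>_1:
  e1: -v2*b12 - v3*b13 = -(-4)*(4) - (-3)*(4) = 28
  e2: v1*b12 - v3*b23 = (-2)*(4) - (-3)*(-1) = -11
  e3: v1*b13 + v2*b23 = (-2)*(4) + (-4)*(-1) = -4
Trivector part <vB>_3:
  e123: v1*b23 - v2*b13 + v3*b12 = (-2)*(-1) - (-4)*(4) + (-3)*(4) = 6
vB = 28*e1 - 11*e2 - 4*e3 + 6*e123


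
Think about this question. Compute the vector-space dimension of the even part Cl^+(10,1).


Even subalgebra dimension = 2^(n-1)
n = 10 + 1 = 11
2^(11 - 1) = 2^10 = 1024
Verification: sum of C(11,k) for even k = 1 + 55 + 330 + 462 + 165 + 11 = 1024
Result = 1024


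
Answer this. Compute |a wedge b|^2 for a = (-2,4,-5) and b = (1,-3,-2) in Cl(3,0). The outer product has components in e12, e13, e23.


a wedge b = (a1*b2 - a2*b1)*e12 + (a1*b3 - a3*b1)*e13 + (a2*b3 - a3*b2)*e23
e12 coeff: (-2)*(-3) - 4*1 = 6 - 4 = 2
e13 coeff: (-2)*(-2) - (-5)*1 = 4 - (-5) = 9
e23 coeff: 4*(-2) - (-5)*(-3) = -8 - 15 = -23
|a wedge b|^2 = 2^2 + 9^2 + (-23)^2
= 4 + 81 + 529
= 614


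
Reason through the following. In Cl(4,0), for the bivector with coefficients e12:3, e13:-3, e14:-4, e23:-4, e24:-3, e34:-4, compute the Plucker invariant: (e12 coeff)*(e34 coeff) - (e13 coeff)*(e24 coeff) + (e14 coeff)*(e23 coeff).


Plucker relation: af - be + cd
a*f = 3*(-4) = -12
b*e = (-3)*(-3) = 9
c*d = (-4)*(-4) = 16
af - be + cd = -12 - 9 + 16
= -5
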